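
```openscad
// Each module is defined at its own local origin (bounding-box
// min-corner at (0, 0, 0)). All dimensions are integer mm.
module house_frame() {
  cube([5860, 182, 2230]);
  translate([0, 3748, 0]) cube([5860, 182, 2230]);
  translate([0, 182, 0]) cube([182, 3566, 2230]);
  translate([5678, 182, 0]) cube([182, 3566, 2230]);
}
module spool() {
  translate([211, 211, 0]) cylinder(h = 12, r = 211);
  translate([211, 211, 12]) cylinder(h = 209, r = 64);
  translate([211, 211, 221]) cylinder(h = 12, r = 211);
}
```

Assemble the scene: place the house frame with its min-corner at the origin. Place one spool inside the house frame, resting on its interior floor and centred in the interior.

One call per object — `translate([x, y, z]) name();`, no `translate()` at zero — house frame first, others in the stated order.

house_frame();
translate([2719, 1754, 0]) spool();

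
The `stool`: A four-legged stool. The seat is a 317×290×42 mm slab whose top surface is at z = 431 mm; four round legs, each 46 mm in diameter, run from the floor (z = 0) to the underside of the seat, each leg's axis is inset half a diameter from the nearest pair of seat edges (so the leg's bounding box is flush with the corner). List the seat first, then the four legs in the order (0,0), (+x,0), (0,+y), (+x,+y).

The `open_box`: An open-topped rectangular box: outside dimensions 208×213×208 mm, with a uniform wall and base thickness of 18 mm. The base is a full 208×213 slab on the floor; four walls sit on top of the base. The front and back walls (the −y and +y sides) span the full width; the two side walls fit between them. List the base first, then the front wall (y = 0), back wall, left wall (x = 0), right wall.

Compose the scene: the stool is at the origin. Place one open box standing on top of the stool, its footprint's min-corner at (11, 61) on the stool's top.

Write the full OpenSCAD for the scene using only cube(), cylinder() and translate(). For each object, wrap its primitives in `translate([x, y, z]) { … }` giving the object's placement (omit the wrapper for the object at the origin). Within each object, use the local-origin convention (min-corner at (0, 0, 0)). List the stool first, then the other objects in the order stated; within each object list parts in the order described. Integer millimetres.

translate([0, 0, 389]) cube([317, 290, 42]);
translate([23, 23, 0]) cylinder(h = 389, r = 23);
translate([294, 23, 0]) cylinder(h = 389, r = 23);
translate([23, 267, 0]) cylinder(h = 389, r = 23);
translate([294, 267, 0]) cylinder(h = 389, r = 23);
translate([11, 61, 431]) {
  cube([208, 213, 18]);
  translate([0, 0, 18]) cube([208, 18, 190]);
  translate([0, 195, 18]) cube([208, 18, 190]);
  translate([0, 18, 18]) cube([18, 177, 190]);
  translate([190, 18, 18]) cube([18, 177, 190]);
}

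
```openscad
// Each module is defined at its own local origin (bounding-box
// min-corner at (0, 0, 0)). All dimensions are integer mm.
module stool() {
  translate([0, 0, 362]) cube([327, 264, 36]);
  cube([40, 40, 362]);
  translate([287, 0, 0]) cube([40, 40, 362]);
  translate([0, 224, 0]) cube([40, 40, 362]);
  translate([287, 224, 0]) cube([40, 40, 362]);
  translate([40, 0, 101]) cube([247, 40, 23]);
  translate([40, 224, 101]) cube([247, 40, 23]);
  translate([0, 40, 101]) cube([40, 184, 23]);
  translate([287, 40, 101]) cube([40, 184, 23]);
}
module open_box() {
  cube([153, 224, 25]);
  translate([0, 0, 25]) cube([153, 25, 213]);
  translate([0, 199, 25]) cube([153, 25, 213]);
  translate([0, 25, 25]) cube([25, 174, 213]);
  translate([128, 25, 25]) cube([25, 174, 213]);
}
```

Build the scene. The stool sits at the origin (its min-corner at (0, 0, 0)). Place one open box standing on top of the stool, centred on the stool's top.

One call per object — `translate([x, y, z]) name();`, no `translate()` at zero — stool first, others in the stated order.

stool();
translate([87, 20, 398]) open_box();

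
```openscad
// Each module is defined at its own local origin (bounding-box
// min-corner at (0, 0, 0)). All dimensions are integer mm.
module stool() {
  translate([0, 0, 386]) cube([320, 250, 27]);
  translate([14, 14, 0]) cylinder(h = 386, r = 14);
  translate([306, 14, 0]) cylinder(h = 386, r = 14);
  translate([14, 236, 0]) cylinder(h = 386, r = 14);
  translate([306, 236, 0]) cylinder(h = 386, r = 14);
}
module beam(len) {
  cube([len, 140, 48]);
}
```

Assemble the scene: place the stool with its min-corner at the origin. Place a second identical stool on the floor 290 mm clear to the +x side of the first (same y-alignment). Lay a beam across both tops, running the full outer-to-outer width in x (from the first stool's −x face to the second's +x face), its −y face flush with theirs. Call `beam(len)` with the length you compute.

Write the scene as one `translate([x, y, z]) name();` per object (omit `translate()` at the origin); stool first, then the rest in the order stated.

stool();
translate([610, 0, 0]) stool();
translate([0, 0, 413]) beam(930);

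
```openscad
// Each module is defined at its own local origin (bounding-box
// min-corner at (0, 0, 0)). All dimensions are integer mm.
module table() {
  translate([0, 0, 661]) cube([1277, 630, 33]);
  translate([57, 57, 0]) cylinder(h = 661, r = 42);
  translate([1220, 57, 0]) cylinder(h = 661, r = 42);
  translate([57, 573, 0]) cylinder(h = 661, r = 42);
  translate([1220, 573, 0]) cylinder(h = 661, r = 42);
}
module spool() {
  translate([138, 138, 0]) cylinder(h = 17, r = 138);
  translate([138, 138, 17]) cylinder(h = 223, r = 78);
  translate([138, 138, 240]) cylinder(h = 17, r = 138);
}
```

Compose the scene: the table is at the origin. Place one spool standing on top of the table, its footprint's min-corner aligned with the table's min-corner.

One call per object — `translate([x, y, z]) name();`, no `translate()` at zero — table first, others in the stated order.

table();
translate([0, 0, 694]) spool();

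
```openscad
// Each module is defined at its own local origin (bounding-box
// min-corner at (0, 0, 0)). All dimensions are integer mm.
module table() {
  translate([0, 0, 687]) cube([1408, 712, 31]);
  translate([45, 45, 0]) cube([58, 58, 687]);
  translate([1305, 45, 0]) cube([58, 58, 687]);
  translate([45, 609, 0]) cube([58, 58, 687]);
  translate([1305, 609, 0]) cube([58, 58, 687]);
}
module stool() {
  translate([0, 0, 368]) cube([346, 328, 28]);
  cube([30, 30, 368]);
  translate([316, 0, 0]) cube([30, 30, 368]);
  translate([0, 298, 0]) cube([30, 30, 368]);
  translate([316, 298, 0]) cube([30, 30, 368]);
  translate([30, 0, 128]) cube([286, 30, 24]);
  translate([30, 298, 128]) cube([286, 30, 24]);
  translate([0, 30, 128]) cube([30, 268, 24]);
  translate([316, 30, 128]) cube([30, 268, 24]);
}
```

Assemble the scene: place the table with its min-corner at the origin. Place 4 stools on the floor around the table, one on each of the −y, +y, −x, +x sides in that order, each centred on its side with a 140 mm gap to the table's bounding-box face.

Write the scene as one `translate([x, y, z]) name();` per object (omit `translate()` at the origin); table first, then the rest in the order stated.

table();
translate([531, -468, 0]) stool();
translate([531, 852, 0]) stool();
translate([-486, 192, 0]) stool();
translate([1548, 192, 0]) stool();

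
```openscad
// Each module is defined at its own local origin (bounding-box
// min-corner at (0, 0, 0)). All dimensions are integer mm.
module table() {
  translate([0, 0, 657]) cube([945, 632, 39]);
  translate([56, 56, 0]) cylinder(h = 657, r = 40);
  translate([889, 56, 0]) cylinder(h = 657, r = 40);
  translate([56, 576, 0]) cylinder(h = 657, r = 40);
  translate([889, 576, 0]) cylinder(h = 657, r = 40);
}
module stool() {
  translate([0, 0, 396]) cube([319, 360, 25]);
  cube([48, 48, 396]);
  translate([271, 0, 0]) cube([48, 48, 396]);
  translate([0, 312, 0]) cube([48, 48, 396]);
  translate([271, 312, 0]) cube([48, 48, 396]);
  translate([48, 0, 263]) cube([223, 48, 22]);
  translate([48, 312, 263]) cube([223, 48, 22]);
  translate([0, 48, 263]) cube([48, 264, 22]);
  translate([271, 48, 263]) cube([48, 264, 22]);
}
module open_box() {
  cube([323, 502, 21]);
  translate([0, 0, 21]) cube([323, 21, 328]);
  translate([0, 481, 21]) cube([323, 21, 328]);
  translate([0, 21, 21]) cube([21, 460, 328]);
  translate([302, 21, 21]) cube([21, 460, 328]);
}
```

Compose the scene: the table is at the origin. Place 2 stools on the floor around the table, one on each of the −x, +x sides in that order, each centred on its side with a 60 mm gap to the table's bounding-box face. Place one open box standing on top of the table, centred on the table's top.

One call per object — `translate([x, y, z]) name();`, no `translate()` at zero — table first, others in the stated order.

table();
translate([-379, 136, 0]) stool();
translate([1005, 136, 0]) stool();
translate([311, 65, 696]) open_box();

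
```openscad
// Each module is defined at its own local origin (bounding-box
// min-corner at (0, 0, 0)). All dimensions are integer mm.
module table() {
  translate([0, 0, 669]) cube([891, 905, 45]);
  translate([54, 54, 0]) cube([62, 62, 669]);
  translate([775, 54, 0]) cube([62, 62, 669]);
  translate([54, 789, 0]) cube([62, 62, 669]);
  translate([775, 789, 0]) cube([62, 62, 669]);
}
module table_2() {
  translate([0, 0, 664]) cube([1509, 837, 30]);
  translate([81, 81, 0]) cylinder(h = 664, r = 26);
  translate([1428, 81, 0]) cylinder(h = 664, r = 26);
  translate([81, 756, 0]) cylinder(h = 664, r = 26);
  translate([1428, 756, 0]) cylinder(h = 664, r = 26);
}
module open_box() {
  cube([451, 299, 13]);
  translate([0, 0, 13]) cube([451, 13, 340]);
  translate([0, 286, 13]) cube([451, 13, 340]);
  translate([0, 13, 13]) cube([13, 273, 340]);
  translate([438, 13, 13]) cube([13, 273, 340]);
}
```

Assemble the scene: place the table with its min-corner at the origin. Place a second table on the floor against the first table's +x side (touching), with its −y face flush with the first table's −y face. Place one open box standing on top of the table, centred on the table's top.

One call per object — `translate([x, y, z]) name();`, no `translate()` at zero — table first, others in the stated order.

table();
translate([891, 0, 0]) table_2();
translate([220, 303, 714]) open_box();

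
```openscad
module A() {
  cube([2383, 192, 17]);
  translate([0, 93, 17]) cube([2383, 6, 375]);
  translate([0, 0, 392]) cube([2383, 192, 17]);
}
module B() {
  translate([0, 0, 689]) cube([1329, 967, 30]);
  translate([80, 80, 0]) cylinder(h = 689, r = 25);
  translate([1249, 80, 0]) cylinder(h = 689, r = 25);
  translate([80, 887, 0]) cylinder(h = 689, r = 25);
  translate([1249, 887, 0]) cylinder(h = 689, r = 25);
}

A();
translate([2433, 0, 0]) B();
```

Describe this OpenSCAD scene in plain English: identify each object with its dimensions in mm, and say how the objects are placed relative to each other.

A is an I-beam lying along x, 2383 mm long. Overall section height 409 mm. Two flanges 192 mm wide (y) and 17 mm thick, one on the floor and one at the top; a web 6 mm thick runs between them, centred on the flange width.

B is a table: top 1329 mm (x) × 967 mm (y), 30 mm thick, upper face at z = 719 mm, on four round legs of 50 mm diameter, each leg's bounding box inset 55 mm from the nearest pair of top edges, running from z = 0 to the bottom of the top.

The table is on the floor beside the I-beam on its +x side.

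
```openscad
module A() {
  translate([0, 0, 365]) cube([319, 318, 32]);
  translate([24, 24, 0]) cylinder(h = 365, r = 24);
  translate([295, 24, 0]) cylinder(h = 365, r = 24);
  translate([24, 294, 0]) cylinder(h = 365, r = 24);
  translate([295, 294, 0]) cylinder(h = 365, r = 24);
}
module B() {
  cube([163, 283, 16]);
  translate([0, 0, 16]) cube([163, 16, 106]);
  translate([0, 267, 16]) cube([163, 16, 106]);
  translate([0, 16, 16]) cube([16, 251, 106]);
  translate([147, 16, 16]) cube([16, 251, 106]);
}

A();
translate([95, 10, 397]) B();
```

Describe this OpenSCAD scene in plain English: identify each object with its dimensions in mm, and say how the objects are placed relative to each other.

A is a four-legged stool. The seat is a 319×318×32 mm slab whose top surface is at z = 397 mm; four round legs, each 48 mm in diameter, run from the floor (z = 0) to the underside of the seat, each leg's axis is inset half a diameter from the nearest pair of seat edges (so the leg's bounding box is flush with the corner).

B is an open storage box with external size 163×283×122 mm and wall thickness 16 mm (the base is also 16 mm thick). The base covers the whole footprint; the four walls stand on the base, with the y-facing walls full-width and the x-facing walls fitting between their inner faces.

The open box is on top of the stool.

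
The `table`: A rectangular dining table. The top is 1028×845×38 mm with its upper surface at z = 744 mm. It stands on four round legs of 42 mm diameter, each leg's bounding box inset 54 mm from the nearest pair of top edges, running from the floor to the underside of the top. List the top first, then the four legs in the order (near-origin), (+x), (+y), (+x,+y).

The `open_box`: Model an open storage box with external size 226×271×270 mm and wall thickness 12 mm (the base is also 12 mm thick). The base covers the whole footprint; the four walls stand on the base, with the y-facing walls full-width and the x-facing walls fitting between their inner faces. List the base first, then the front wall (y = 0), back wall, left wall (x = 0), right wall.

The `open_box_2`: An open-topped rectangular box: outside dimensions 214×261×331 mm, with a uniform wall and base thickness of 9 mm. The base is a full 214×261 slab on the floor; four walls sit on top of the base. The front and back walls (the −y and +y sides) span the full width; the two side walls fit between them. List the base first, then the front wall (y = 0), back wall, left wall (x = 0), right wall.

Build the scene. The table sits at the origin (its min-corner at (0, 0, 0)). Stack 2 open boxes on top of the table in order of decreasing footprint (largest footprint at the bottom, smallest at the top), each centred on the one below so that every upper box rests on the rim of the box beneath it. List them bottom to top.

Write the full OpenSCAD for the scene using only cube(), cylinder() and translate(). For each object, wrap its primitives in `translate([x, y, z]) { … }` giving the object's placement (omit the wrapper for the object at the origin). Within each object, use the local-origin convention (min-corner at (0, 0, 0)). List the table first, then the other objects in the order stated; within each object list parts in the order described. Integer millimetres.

translate([0, 0, 706]) cube([1028, 845, 38]);
translate([75, 75, 0]) cylinder(h = 706, r = 21);
translate([953, 75, 0]) cylinder(h = 706, r = 21);
translate([75, 770, 0]) cylinder(h = 706, r = 21);
translate([953, 770, 0]) cylinder(h = 706, r = 21);
translate([401, 287, 744]) {
  cube([226, 271, 12]);
  translate([0, 0, 12]) cube([226, 12, 258]);
  translate([0, 259, 12]) cube([226, 12, 258]);
  translate([0, 12, 12]) cube([12, 247, 258]);
  translate([214, 12, 12]) cube([12, 247, 258]);
}
translate([407, 292, 1014]) {
  cube([214, 261, 9]);
  translate([0, 0, 9]) cube([214, 9, 322]);
  translate([0, 252, 9]) cube([214, 9, 322]);
  translate([0, 9, 9]) cube([9, 243, 322]);
  translate([205, 9, 9]) cube([9, 243, 322]);
}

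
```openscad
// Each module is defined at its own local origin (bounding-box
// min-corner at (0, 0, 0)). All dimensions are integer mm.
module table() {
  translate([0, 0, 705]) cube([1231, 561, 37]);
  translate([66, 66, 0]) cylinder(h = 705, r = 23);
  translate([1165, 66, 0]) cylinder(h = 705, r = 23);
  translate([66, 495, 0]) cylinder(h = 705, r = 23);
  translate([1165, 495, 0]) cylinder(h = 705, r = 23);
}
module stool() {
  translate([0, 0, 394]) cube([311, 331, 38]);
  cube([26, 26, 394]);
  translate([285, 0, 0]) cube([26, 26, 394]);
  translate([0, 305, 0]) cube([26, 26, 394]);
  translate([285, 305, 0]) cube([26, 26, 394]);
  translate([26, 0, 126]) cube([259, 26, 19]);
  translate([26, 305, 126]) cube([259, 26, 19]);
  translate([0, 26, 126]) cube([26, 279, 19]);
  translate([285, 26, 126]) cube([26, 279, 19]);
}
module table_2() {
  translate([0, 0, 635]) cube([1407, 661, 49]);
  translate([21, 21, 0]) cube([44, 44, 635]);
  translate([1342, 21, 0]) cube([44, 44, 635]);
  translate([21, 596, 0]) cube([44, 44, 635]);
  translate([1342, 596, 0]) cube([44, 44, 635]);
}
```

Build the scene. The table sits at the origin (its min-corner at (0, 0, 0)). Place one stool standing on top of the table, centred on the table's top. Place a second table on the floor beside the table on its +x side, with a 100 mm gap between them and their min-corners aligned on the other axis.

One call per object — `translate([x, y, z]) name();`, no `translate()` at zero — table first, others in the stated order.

table();
translate([460, 115, 742]) stool();
translate([1331, 0, 0]) table_2();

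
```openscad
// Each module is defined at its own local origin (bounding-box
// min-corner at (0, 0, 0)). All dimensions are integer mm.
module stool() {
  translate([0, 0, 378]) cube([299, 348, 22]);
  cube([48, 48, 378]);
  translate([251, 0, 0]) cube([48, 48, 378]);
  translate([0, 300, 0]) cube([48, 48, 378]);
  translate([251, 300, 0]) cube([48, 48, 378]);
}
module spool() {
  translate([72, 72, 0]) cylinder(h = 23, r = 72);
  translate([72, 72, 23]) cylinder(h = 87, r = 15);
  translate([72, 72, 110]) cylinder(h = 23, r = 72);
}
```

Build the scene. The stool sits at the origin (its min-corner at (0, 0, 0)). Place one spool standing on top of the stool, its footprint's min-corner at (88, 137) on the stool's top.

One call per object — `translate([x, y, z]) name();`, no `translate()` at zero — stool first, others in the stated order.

stool();
translate([88, 137, 400]) spool();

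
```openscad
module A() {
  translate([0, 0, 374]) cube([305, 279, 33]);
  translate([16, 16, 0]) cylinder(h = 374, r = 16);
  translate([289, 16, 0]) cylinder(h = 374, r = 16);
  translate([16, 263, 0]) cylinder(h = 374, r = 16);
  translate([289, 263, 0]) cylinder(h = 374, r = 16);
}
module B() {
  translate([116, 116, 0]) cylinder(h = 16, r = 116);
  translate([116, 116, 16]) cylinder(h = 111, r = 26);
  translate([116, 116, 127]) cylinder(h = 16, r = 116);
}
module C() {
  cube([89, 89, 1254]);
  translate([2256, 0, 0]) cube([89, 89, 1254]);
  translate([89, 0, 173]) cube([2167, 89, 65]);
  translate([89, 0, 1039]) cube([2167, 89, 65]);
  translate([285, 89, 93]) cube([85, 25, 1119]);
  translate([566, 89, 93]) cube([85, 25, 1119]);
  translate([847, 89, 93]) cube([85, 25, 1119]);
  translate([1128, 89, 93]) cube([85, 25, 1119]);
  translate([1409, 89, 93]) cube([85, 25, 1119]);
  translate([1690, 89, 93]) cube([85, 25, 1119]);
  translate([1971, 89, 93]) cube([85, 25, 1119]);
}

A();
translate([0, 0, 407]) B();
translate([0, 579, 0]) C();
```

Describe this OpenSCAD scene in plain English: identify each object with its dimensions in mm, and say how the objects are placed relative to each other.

A is a four-legged stool. The seat is a 305×279×33 mm slab whose top surface is at z = 407 mm; four round legs, each 32 mm in diameter, run from the floor (z = 0) to the underside of the seat, each leg's axis is inset half a diameter from the nearest pair of seat edges (so the leg's bounding box is flush with the corner).

B is a spool: two coaxial disc flanges of radius 116 mm and thickness 16 mm, joined by a core cylinder of radius 26 mm and height 111 mm. The lower flange rests on z = 0 and the three cylinders share a vertical axis.

C is a fence section. Two 89×89 mm posts, 1254 mm tall, stand on the floor with a clear span of 2167 mm between their inner faces. Two horizontal rails of 89×65 mm section span the gap between the posts with their undersides at z = 173 mm and z = 1039 mm, flush with the posts' −y face. 7 pickets, each 85 mm wide, 25 mm thick and 1119 mm tall, are fixed to the +y face of the rails with their bottoms at z = 93 mm, evenly spaced across the span with equal gaps (rounded down to the nearest mm) at the −x end and between each pair — any rounding remainder accumulates at the +x end.

The spool is on top of the stool. The fence section is on the floor beside the stool on its +y side.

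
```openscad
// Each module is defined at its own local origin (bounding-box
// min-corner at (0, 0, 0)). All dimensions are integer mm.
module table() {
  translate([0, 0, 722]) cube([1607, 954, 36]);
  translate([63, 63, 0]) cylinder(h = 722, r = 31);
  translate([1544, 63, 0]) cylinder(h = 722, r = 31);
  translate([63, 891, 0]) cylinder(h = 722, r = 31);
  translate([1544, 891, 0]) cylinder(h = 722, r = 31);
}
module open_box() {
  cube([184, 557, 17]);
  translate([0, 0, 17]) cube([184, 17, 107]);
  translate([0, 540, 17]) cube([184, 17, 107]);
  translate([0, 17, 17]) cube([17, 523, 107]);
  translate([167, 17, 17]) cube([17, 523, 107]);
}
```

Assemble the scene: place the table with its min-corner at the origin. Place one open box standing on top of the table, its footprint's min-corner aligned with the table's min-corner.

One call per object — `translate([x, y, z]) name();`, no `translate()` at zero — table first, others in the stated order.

table();
translate([0, 0, 758]) open_box();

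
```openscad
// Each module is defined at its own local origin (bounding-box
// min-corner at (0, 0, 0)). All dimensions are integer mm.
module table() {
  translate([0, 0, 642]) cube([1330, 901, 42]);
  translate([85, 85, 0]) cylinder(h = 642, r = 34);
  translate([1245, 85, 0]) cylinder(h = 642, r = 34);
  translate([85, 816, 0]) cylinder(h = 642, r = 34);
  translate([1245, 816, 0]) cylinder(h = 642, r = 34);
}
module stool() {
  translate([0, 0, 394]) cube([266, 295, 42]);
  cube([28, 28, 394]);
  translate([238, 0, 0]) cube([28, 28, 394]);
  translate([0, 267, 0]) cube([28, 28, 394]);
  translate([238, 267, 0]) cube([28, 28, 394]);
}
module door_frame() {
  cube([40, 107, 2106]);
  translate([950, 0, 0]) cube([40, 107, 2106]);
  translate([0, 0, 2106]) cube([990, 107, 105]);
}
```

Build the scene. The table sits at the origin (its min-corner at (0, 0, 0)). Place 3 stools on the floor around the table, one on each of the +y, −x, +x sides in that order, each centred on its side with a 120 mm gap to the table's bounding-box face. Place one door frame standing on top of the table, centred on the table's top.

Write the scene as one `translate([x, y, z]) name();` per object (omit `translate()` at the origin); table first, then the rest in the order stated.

table();
translate([532, 1021, 0]) stool();
translate([-386, 303, 0]) stool();
translate([1450, 303, 0]) stool();
translate([170, 397, 684]) door_frame();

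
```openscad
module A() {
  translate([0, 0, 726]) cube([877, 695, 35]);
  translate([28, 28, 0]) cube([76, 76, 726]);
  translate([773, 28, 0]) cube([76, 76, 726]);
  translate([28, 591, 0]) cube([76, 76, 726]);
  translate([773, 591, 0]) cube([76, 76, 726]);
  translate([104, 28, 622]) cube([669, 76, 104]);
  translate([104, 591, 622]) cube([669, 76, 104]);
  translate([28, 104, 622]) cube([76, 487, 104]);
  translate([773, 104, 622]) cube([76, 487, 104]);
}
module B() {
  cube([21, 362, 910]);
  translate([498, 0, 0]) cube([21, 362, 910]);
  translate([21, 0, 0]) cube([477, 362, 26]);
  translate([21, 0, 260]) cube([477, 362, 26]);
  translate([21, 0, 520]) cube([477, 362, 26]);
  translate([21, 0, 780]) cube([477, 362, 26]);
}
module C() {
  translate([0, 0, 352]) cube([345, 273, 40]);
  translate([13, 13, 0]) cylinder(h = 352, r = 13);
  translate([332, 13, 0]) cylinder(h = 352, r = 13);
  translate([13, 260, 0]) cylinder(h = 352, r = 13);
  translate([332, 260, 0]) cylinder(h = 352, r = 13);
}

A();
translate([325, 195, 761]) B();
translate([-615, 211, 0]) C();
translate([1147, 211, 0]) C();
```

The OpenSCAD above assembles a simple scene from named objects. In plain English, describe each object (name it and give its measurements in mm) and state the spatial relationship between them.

A is a table: top 877 mm (x) × 695 mm (y), 35 mm thick, upper face at z = 761 mm, on four 76×76 mm square legs, each inset 28 mm from the nearest pair of top edges, running from z = 0 to the bottom of the top. Four apron rails, 76 mm thick and 104 mm tall, run between adjacent legs with their top edges flush with the underside of the top and their outer faces flush with the legs' outer faces.

B is an open bookshelf. Two side panels, each 21 mm thick, 362 mm deep and 910 mm tall, stand 519 mm apart (outside-to-outside). Between them sit 4 shelves, each 26 mm thick and 362 mm deep, spanning the full gap between the sides. The bottom shelf rests on the floor (its underside at z = 0) and the clear gap between one shelf's top and the next shelf's underside is 234 mm.

C is a simple wooden stool: a rectangular seat 345 mm (x) by 273 mm (y), 40 mm thick, top face at z = 392 mm, on four round legs, each 26 mm in diameter. The legs rest on z = 0, each leg's axis is inset half a diameter from the nearest pair of seat edges (so the leg's bounding box is flush with the corner).

The bookshelf is on top of the table. Two stools sit around the table at the −x, +x sides.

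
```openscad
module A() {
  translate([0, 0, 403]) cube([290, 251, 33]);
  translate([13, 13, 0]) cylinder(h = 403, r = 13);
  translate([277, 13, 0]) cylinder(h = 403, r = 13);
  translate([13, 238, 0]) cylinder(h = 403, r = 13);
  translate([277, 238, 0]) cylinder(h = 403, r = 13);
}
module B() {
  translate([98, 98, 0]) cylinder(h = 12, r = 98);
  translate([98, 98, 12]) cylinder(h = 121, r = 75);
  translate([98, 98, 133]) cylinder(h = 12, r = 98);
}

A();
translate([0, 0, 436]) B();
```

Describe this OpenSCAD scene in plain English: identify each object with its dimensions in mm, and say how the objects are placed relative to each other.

A is a four-legged stool. The seat is 290×251 mm, 33 mm thick, top at z = 436 mm. It stands on four round legs, each 26 mm in diameter, from z = 0 to the seat underside, each leg's axis is inset half a diameter from the nearest pair of seat edges (so the leg's bounding box is flush with the corner).

B is a spool: two coaxial disc flanges of radius 98 mm and thickness 12 mm, joined by a core cylinder of radius 75 mm and height 121 mm. The lower flange rests on z = 0 and the three cylinders share a vertical axis.

The spool is on top of the stool.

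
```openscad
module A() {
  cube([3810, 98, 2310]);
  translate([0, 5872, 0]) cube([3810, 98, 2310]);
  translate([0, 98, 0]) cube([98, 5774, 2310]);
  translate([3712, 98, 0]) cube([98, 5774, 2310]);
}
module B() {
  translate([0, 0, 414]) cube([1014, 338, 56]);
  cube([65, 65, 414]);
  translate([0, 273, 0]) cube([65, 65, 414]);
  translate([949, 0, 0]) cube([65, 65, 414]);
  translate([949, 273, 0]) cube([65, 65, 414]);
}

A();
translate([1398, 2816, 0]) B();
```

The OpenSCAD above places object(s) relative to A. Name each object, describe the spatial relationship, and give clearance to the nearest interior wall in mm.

Clearances: x = 1300, y = 2718; minimum 1300 mm.

A is a house frame. B is a bench. The bench sits inside the house frame, centred. The clearance to the nearest interior wall is 1300 mm.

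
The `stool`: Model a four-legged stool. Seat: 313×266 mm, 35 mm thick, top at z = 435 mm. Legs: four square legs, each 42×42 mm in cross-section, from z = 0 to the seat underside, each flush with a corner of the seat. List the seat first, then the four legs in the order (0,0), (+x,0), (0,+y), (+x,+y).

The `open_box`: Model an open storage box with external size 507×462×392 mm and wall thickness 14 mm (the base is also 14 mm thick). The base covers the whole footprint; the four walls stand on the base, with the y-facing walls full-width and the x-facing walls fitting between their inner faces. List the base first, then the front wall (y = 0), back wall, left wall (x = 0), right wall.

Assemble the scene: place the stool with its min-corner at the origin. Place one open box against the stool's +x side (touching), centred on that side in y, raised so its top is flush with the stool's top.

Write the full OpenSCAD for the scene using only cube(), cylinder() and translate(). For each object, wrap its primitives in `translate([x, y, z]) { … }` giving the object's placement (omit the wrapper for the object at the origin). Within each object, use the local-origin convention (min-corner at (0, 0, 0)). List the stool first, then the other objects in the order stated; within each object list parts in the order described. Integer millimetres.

translate([0, 0, 400]) cube([313, 266, 35]);
cube([42, 42, 400]);
translate([271, 0, 0]) cube([42, 42, 400]);
translate([0, 224, 0]) cube([42, 42, 400]);
translate([271, 224, 0]) cube([42, 42, 400]);
translate([313, -98, 43]) {
  cube([507, 462, 14]);
  translate([0, 0, 14]) cube([507, 14, 378]);
  translate([0, 448, 14]) cube([507, 14, 378]);
  translate([0, 14, 14]) cube([14, 434, 378]);
  translate([493, 14, 14]) cube([14, 434, 378]);
}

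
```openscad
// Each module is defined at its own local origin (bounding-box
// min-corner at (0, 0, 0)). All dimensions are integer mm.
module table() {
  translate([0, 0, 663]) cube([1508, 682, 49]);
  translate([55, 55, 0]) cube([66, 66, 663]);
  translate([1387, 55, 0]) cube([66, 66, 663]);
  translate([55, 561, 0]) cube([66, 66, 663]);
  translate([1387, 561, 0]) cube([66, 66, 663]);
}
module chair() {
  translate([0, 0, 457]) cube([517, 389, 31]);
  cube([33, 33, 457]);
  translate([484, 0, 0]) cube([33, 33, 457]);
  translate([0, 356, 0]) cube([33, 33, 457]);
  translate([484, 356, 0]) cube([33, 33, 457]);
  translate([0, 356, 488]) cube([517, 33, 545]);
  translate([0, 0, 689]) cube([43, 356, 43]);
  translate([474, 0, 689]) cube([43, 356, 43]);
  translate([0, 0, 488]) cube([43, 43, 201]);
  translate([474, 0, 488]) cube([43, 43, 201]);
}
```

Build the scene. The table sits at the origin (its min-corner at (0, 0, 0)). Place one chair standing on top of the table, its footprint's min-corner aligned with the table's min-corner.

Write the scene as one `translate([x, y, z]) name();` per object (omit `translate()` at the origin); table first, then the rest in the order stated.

table();
translate([0, 0, 712]) chair();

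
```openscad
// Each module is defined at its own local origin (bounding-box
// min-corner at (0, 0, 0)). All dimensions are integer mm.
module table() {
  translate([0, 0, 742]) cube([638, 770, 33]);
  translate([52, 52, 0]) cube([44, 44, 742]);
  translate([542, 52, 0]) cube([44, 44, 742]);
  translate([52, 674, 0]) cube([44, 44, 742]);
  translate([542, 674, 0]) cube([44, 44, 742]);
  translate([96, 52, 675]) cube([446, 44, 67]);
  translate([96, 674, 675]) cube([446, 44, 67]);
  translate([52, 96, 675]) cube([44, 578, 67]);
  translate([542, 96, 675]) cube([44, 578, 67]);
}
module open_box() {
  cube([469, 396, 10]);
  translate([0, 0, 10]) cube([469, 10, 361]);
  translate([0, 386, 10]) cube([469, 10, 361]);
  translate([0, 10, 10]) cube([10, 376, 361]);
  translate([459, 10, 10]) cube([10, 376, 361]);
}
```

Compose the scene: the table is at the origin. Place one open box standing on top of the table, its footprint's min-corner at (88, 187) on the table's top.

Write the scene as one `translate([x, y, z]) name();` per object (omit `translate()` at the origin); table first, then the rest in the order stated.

table();
translate([88, 187, 775]) open_box();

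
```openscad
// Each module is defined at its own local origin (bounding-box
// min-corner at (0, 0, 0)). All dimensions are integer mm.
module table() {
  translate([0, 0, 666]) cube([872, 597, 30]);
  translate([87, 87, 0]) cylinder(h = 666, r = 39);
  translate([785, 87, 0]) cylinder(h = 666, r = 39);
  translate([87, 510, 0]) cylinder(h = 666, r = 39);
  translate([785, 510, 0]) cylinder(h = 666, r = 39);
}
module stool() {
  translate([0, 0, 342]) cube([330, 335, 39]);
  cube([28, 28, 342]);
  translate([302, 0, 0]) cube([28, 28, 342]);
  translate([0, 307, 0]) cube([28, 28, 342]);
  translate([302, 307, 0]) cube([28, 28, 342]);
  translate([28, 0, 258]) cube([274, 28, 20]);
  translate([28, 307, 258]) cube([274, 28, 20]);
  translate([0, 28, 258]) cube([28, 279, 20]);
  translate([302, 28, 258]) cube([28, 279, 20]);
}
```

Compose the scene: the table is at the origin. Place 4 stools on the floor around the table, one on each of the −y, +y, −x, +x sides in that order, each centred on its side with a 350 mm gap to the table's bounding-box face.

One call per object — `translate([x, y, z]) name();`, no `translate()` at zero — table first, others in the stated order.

table();
translate([271, -685, 0]) stool();
translate([271, 947, 0]) stool();
translate([-680, 131, 0]) stool();
translate([1222, 131, 0]) stool();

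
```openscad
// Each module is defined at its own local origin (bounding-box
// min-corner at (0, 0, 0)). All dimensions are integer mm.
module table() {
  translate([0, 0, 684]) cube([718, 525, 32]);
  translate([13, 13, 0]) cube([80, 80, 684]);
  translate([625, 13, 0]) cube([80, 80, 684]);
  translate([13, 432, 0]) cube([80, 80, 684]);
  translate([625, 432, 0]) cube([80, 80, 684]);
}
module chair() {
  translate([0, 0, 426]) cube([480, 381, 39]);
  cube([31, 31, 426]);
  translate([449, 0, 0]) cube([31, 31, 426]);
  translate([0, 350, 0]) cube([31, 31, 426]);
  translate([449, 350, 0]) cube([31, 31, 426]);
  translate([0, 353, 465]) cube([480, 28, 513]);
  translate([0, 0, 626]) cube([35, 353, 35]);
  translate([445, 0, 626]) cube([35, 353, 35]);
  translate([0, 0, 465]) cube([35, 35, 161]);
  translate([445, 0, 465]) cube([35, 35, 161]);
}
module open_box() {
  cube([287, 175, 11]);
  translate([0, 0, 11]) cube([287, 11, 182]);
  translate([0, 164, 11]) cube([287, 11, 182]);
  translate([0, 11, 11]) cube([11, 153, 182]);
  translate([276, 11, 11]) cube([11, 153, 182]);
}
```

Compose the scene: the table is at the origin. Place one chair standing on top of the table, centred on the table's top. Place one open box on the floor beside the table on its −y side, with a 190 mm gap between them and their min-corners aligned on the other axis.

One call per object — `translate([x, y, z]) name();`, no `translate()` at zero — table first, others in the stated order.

table();
translate([119, 72, 716]) chair();
translate([0, -365, 0]) open_box();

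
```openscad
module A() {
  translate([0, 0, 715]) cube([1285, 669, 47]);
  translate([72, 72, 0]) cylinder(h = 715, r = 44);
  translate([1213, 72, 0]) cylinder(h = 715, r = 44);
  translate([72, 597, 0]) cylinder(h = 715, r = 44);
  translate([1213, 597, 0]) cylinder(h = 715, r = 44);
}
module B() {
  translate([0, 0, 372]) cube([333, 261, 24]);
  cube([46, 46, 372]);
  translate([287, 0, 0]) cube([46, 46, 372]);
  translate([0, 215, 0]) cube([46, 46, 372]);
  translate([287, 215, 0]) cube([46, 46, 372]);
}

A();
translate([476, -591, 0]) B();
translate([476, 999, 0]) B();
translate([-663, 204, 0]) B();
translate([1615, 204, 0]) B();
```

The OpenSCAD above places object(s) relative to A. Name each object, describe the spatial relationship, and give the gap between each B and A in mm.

Each stool's nearest face is 330 mm from the table's bounding box.

A is a table. B is a stool. Four stools sit around the table at the −y, +y, −x, +x sides. The gap between each stool and the table is 330 mm.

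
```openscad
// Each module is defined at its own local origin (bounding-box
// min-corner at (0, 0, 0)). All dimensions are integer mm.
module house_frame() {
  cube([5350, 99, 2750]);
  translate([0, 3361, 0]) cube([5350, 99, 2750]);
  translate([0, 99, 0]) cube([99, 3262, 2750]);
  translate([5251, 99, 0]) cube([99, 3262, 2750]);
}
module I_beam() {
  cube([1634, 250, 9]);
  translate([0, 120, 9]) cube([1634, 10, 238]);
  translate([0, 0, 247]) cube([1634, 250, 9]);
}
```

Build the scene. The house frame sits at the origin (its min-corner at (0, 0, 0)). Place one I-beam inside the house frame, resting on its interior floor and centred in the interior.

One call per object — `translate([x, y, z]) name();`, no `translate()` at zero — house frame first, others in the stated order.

house_frame();
translate([1858, 1605, 0]) I_beam();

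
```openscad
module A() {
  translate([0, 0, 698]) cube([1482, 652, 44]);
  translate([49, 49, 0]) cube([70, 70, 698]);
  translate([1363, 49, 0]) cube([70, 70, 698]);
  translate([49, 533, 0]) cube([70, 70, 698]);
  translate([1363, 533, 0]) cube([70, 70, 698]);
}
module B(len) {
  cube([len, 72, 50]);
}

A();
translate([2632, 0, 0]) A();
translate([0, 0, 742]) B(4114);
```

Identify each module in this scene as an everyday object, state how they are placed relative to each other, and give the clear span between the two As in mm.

Second table starts at x = 2632; first ends at x = 1482; clear span = 2632 − 1482 = 1150 mm.

A is a table. B is a beam. A beam spans the tops of two tables. The clear span between the two tables is 1150 mm.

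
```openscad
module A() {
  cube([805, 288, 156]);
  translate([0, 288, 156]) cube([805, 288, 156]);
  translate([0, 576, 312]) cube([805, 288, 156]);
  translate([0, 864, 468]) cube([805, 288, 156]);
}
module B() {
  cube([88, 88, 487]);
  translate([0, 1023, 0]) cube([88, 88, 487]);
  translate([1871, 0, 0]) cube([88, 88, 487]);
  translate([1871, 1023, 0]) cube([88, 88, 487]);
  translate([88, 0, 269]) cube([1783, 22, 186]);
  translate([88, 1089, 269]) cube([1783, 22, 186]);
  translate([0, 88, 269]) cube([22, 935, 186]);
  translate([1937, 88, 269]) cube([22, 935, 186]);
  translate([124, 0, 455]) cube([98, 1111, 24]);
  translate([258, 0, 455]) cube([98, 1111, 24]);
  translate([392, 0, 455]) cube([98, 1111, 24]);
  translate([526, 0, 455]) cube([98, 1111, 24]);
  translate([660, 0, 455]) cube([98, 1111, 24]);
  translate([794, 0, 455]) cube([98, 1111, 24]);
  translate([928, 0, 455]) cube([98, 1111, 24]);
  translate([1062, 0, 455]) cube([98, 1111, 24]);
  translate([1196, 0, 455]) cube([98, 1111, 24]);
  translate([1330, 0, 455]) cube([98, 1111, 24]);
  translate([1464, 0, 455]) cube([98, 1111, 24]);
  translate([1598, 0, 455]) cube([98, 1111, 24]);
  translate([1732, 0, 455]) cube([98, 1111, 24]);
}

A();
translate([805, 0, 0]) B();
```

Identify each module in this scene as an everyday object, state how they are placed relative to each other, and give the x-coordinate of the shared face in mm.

The staircase's +x face and the bed frame's −x face are both at x = 805 mm.

A is a staircase. B is a bed frame. The bed frame is against the staircase's +x side, with their −y faces flush. The x-coordinate of the shared face is 805 mm.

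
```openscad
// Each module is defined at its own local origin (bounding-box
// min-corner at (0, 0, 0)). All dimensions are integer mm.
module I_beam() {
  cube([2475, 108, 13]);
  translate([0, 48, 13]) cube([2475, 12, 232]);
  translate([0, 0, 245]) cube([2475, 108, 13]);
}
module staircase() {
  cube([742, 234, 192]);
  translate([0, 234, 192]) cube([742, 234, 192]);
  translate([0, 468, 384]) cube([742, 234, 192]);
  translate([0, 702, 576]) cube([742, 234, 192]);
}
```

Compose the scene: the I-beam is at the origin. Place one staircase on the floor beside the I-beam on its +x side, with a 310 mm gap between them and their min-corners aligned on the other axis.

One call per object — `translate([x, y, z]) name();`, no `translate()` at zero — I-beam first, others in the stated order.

I_beam();
translate([2785, 0, 0]) staircase();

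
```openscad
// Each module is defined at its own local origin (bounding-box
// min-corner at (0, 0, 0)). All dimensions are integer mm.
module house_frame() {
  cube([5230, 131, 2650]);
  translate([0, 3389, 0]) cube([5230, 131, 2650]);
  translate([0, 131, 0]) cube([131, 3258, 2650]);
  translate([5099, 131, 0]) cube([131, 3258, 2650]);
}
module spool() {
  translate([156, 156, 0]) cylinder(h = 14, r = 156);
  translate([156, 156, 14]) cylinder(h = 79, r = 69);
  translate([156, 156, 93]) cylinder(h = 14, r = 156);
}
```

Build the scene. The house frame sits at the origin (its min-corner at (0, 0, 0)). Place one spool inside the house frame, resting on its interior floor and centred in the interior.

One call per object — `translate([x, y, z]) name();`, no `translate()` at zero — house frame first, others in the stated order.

house_frame();
translate([2459, 1604, 0]) spool();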